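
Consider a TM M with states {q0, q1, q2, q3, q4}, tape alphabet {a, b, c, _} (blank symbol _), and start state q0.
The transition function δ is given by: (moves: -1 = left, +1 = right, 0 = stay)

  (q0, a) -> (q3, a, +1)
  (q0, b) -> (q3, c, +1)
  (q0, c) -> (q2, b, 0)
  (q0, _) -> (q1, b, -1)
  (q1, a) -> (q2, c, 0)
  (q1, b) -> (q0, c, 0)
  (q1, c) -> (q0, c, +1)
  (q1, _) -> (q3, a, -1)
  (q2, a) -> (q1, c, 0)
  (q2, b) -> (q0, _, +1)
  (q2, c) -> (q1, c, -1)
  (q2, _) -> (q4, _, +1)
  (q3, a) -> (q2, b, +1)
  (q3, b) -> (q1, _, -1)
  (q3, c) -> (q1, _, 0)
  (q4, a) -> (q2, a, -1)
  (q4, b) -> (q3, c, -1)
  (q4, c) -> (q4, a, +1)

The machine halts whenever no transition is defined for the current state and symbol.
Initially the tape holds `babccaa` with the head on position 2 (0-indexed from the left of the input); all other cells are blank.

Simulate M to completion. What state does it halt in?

q0 | ba[b]ccaa__   read b → write c, move +1, go to q3
q3 | bac[c]caa__   read c → write _, move 0, go to q1
q1 | bac[_]caa__   read _ → write a, move -1, go to q3
q3 | ba[c]acaa__   read c → write _, move 0, go to q1
q1 | ba[_]acaa__   read _ → write a, move -1, go to q3
q3 | b[a]aacaa__   read a → write b, move +1, go to q2
q2 | bb[a]acaa__   read a → write c, move 0, go to q1
q1 | bb[c]acaa__   read c → write c, move +1, go to q0
q0 | bbc[a]caa__   read a → write a, move +1, go to q3
q3 | bbca[c]aa__   read c → write _, move 0, go to q1
q1 | bbca[_]aa__   read _ → write a, move -1, go to q3
q3 | bbc[a]aaa__   read a → write b, move +1, go to q2
q2 | bbcb[a]aa__   read a → write c, move 0, go to q1
q1 | bbcb[c]aa__   read c → write c, move +1, go to q0
q0 | bbcbc[a]a__   read a → write a, move +1, go to q3
q3 | bbcbca[a]__   read a → write b, move +1, go to q2
q2 | bbcbcab[_]_   read _ → write _, move +1, go to q4
q4 | bbcbcab_[_]
No transition is defined for (q4, _); M halts in state q4.

q4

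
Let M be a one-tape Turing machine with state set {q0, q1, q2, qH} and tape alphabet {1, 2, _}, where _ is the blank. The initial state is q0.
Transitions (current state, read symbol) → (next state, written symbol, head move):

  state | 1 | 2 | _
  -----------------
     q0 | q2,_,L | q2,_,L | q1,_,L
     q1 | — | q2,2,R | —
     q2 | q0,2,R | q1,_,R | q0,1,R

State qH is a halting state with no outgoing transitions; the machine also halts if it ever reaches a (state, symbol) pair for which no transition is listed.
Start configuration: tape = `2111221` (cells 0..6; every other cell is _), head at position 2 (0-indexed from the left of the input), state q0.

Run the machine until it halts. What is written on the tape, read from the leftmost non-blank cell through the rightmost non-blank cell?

q0 | 21[1]1221_   read 1 → write _, move L, go to q2
q2 | 2[1]_1221_   read 1 → write 2, move R, go to q0
q0 | 22[_]1221_   read _ → write _, move L, go to q1
q1 | 2[2]_1221_   read 2 → write 2, move R, go to q2
q2 | 22[_]1221_   read _ → write 1, move R, go to q0
q0 | 221[1]221_   read 1 → write _, move L, go to q2
q2 | 22[1]_221_   read 1 → write 2, move R, go to q0
q0 | 222[_]221_   read _ → write _, move L, go to q1
q1 | 22[2]_221_   read 2 → write 2, move R, go to q2
q2 | 222[_]221_   read _ → write 1, move R, go to q0
q0 | 2221[2]21_   read 2 → write _, move L, go to q2
q2 | 222[1]_21_   read 1 → write 2, move R, go to q0
q0 | 2222[_]21_   read _ → write _, move L, go to q1
q1 | 222[2]_21_   read 2 → write 2, move R, go to q2
q2 | 2222[_]21_   read _ → write 1, move R, go to q0
q0 | 22221[2]1_   read 2 → write _, move L, go to q2
q2 | 2222[1]_1_   read 1 → write 2, move R, go to q0
q0 | 22222[_]1_   read _ → write _, move L, go to q1
q1 | 2222[2]_1_   read 2 → write 2, move R, go to q2
q2 | 22222[_]1_   read _ → write 1, move R, go to q0
q0 | 222221[1]_   read 1 → write _, move L, go to q2
q2 | 22222[1]__   read 1 → write 2, move R, go to q0
q0 | 222222[_]_   read _ → write _, move L, go to q1
q1 | 22222[2]__   read 2 → write 2, move R, go to q2
q2 | 222222[_]_   read _ → write 1, move R, go to q0
q0 | 2222221[_]   read _ → write _, move L, go to q1
q1 | 222222[1]_
The non-blank tape span at halt is 2222221.

2222221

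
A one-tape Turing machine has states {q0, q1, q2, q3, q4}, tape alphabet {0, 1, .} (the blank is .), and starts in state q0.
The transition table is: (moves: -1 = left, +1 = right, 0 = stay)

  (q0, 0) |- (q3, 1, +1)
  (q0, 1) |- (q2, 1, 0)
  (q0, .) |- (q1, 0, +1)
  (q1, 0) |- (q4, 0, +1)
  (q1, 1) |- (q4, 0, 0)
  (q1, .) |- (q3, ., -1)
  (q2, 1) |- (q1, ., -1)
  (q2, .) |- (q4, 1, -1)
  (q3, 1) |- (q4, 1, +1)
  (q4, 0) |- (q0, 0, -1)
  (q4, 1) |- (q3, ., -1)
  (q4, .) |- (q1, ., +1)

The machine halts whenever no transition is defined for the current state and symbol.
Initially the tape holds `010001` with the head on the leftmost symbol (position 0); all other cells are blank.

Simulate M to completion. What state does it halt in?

q3

state=q0 head=0 tape=.[0]10001   (q0,0)→(q3,1,+1)
state=q3 head=1 tape=.1[1]0001   (q3,1)→(q4,1,+1)
state=q4 head=2 tape=.11[0]001   (q4,0)→(q0,0,-1)
state=q0 head=1 tape=.1[1]0001   (q0,1)→(q2,1,0)
state=q2 head=1 tape=.1[1]0001   (q2,1)→(q1,.,-1)
state=q1 head=0 tape=.[1].0001   (q1,1)→(q4,0,0)
state=q4 head=0 tape=.[0].0001   (q4,0)→(q0,0,-1)
state=q0 head=-1 tape=[.]0.0001   (q0,.)→(q1,0,+1)
state=q1 head=0 tape=0[0].0001   (q1,0)→(q4,0,+1)
state=q4 head=1 tape=00[.]0001   (q4,.)→(q1,.,+1)
state=q1 head=2 tape=00.[0]001   (q1,0)→(q4,0,+1)
state=q4 head=3 tape=00.0[0]01   (q4,0)→(q0,0,-1)
state=q0 head=2 tape=00.[0]001   (q0,0)→(q3,1,+1)
state=q3 head=3 tape=00.1[0]01
No transition is defined for (q3, 0); M halts in state q3.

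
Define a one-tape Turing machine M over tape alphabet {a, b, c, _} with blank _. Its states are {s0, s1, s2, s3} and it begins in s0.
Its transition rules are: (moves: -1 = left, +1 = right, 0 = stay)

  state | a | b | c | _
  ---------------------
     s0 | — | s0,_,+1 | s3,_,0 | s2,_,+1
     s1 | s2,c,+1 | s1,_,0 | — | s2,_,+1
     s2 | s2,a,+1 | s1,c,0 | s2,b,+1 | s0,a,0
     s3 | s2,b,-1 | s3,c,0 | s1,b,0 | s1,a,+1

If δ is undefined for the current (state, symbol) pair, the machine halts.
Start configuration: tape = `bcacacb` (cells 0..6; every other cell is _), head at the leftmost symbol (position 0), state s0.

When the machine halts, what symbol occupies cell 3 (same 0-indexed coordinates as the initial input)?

s0 | [b]cacacb   read b → write _, move +1, go to s0
s0 | _[c]acacb   read c → write _, move 0, go to s3
s3 | _[_]acacb   read _ → write a, move +1, go to s1
s1 | _a[a]cacb   read a → write c, move +1, go to s2
s2 | _ac[c]acb   read c → write b, move +1, go to s2
s2 | _acb[a]cb   read a → write a, move +1, go to s2
s2 | _acba[c]b   read c → write b, move +1, go to s2
s2 | _acbab[b]   read b → write c, move 0, go to s1
s1 | _acbab[c]
Cell 3 holds b when M halts.

b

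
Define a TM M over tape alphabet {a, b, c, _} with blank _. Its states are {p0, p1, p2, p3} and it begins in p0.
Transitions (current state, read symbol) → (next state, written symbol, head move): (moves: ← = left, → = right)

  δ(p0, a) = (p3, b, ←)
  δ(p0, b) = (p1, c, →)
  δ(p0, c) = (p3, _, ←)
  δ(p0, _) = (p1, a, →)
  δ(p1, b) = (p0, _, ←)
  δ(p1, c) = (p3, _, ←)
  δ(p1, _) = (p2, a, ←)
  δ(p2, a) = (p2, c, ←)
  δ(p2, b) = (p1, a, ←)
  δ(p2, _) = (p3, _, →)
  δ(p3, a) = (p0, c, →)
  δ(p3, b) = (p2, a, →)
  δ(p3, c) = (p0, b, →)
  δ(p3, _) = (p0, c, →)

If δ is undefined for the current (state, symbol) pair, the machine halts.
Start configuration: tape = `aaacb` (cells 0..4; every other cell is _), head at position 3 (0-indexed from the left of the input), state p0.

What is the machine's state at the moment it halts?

state=p0 head=3 tape=aaa[c]b   (p0,c)→(p3,_,←)
state=p3 head=2 tape=aa[a]_b   (p3,a)→(p0,c,→)
state=p0 head=3 tape=aac[_]b   (p0,_)→(p1,a,→)
state=p1 head=4 tape=aaca[b]   (p1,b)→(p0,_,←)
state=p0 head=3 tape=aac[a]_   (p0,a)→(p3,b,←)
state=p3 head=2 tape=aa[c]b_   (p3,c)→(p0,b,→)
state=p0 head=3 tape=aab[b]_   (p0,b)→(p1,c,→)
state=p1 head=4 tape=aabc[_]   (p1,_)→(p2,a,←)
state=p2 head=3 tape=aab[c]a
No transition is defined for (p2, c); M halts in state p2.

p2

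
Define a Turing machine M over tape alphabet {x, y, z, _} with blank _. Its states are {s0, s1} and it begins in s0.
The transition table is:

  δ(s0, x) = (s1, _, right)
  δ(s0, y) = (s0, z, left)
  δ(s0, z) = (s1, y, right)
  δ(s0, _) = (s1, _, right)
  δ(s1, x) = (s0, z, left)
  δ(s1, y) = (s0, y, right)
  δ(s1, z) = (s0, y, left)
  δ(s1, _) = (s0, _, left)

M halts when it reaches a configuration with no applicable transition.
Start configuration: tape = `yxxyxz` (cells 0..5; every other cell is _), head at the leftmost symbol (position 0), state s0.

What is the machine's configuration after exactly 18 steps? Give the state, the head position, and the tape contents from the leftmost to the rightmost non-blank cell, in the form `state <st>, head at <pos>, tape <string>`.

state s1, head at 4, tape y_yyxz

s0 | _[y]xxyxz   read y → write z, move left, go to s0
s0 | [_]zxxyxz   read _ → write _, move right, go to s1
s1 | _[z]xxyxz   read z → write y, move left, go to s0
s0 | [_]yxxyxz   read _ → write _, move right, go to s1
s1 | _[y]xxyxz   read y → write y, move right, go to s0
s0 | _y[x]xyxz   read x → write _, move right, go to s1
s1 | _y_[x]yxz   read x → write z, move left, go to s0
s0 | _y[_]zyxz   read _ → write _, move right, go to s1
s1 | _y_[z]yxz   read z → write y, move left, go to s0
s0 | _y[_]yyxz   read _ → write _, move right, go to s1
s1 | _y_[y]yxz   read y → write y, move right, go to s0
s0 | _y_y[y]xz   read y → write z, move left, go to s0
s0 | _y_[y]zxz   read y → write z, move left, go to s0
s0 | _y[_]zzxz   read _ → write _, move right, go to s1
s1 | _y_[z]zxz   read z → write y, move left, go to s0
s0 | _y[_]yzxz   read _ → write _, move right, go to s1
s1 | _y_[y]zxz   read y → write y, move right, go to s0
s0 | _y_y[z]xz   read z → write y, move right, go to s1
s1 | _y_yy[x]z
After 18 steps: state s1, head at 4, tape y_yyxz.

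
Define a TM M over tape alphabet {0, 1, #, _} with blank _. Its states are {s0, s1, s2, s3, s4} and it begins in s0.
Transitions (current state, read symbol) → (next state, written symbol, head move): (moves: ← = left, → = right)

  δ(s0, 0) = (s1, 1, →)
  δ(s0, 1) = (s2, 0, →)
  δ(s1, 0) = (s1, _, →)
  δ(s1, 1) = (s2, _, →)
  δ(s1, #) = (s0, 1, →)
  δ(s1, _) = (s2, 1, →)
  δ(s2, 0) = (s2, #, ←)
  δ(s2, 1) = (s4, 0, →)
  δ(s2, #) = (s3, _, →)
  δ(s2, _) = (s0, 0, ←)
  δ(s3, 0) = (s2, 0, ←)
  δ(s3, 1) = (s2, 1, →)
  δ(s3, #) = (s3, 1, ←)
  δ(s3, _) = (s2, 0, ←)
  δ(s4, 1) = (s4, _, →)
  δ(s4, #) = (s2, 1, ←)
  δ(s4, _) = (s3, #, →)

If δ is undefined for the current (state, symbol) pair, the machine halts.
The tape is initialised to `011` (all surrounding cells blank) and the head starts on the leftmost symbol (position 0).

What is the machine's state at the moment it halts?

s0

state=s0 head=0 tape=[0]11____   (s0,0)→(s1,1,→)
state=s1 head=1 tape=1[1]1____   (s1,1)→(s2,_,→)
state=s2 head=2 tape=1_[1]____   (s2,1)→(s4,0,→)
state=s4 head=3 tape=1_0[_]___   (s4,_)→(s3,#,→)
state=s3 head=4 tape=1_0#[_]__   (s3,_)→(s2,0,←)
state=s2 head=3 tape=1_0[#]0__   (s2,#)→(s3,_,→)
state=s3 head=4 tape=1_0_[0]__   (s3,0)→(s2,0,←)
state=s2 head=3 tape=1_0[_]0__   (s2,_)→(s0,0,←)
state=s0 head=2 tape=1_[0]00__   (s0,0)→(s1,1,→)
state=s1 head=3 tape=1_1[0]0__   (s1,0)→(s1,_,→)
state=s1 head=4 tape=1_1_[0]__   (s1,0)→(s1,_,→)
state=s1 head=5 tape=1_1__[_]_   (s1,_)→(s2,1,→)
state=s2 head=6 tape=1_1__1[_]   (s2,_)→(s0,0,←)
state=s0 head=5 tape=1_1__[1]0   (s0,1)→(s2,0,→)
state=s2 head=6 tape=1_1__0[0]   (s2,0)→(s2,#,←)
state=s2 head=5 tape=1_1__[0]#   (s2,0)→(s2,#,←)
state=s2 head=4 tape=1_1_[_]##   (s2,_)→(s0,0,←)
state=s0 head=3 tape=1_1[_]0##
No transition is defined for (s0, _); M halts in state s0.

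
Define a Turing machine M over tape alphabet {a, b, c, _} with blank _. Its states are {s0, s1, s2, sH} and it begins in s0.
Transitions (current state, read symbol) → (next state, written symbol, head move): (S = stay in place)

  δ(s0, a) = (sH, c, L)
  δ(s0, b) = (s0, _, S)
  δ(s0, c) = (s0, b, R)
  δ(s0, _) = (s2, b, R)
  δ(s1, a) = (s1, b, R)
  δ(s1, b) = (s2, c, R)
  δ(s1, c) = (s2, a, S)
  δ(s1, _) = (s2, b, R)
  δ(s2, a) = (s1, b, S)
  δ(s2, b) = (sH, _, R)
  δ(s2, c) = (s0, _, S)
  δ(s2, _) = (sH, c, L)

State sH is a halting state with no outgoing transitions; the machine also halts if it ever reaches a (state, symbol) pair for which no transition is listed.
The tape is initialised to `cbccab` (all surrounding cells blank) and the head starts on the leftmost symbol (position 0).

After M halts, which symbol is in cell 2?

state=s0 head=0 tape=[c]bccab_   (s0,c)→(s0,b,R)
state=s0 head=1 tape=b[b]ccab_   (s0,b)→(s0,_,S)
state=s0 head=1 tape=b[_]ccab_   (s0,_)→(s2,b,R)
state=s2 head=2 tape=bb[c]cab_   (s2,c)→(s0,_,S)
state=s0 head=2 tape=bb[_]cab_   (s0,_)→(s2,b,R)
state=s2 head=3 tape=bbb[c]ab_   (s2,c)→(s0,_,S)
state=s0 head=3 tape=bbb[_]ab_   (s0,_)→(s2,b,R)
state=s2 head=4 tape=bbbb[a]b_   (s2,a)→(s1,b,S)
state=s1 head=4 tape=bbbb[b]b_   (s1,b)→(s2,c,R)
state=s2 head=5 tape=bbbbc[b]_   (s2,b)→(sH,_,R)
state=sH head=6 tape=bbbbc_[_]
Cell 2 holds b when M halts.

b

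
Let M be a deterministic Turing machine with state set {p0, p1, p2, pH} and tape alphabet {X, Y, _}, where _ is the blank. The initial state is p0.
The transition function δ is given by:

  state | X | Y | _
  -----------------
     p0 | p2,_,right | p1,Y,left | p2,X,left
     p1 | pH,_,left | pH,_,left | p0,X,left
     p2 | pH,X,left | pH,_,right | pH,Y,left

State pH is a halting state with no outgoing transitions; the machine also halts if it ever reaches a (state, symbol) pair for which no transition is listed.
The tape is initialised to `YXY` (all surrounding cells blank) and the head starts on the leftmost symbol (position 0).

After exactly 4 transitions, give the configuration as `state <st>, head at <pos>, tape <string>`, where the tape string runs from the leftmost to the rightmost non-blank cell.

p0 | ____[Y]XY   read Y → write Y, move left, go to p1
p1 | ___[_]YXY   read _ → write X, move left, go to p0
p0 | __[_]XYXY   read _ → write X, move left, go to p2
p2 | _[_]XXYXY   read _ → write Y, move left, go to pH
pH | [_]YXXYXY
After 4 steps: state pH, head at -4, tape YXXYXY.

state pH, head at -4, tape YXXYXY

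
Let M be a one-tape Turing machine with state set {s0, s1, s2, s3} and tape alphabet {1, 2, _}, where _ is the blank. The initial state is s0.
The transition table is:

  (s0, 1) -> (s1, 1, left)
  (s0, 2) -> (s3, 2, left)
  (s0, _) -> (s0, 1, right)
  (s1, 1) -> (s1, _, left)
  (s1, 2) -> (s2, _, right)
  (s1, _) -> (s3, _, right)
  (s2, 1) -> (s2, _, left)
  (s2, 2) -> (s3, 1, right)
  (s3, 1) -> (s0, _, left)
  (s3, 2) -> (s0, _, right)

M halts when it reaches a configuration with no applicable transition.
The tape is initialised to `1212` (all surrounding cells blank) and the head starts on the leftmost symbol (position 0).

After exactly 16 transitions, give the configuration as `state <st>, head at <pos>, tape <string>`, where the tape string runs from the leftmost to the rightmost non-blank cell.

s0 | __[1]212   read 1 → write 1, move left, go to s1
s1 | _[_]1212   read _ → write _, move right, go to s3
s3 | __[1]212   read 1 → write _, move left, go to s0
s0 | _[_]_212   read _ → write 1, move right, go to s0
s0 | _1[_]212   read _ → write 1, move right, go to s0
s0 | _11[2]12   read 2 → write 2, move left, go to s3
s3 | _1[1]212   read 1 → write _, move left, go to s0
s0 | _[1]_212   read 1 → write 1, move left, go to s1
s1 | [_]1_212   read _ → write _, move right, go to s3
s3 | _[1]_212   read 1 → write _, move left, go to s0
s0 | [_]__212   read _ → write 1, move right, go to s0
s0 | 1[_]_212   read _ → write 1, move right, go to s0
s0 | 11[_]212   read _ → write 1, move right, go to s0
s0 | 111[2]12   read 2 → write 2, move left, go to s3
s3 | 11[1]212   read 1 → write _, move left, go to s0
s0 | 1[1]_212   read 1 → write 1, move left, go to s1
s1 | [1]1_212
After 16 steps: state s1, head at -2, tape 11_212.

state s1, head at -2, tape 11_212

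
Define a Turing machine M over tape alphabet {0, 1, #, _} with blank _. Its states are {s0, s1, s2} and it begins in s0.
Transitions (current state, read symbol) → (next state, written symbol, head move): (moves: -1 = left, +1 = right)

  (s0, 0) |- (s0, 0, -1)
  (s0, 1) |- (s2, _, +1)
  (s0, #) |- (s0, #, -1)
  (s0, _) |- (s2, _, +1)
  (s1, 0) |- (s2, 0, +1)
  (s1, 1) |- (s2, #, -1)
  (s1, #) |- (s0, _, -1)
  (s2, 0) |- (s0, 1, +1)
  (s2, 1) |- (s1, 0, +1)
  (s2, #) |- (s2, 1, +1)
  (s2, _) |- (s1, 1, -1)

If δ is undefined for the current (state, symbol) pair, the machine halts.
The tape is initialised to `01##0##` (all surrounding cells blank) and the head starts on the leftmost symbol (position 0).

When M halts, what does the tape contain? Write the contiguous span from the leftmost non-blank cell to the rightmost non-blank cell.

s0 | _[0]1##0##__   read 0 → write 0, move -1, go to s0
s0 | [_]01##0##__   read _ → write _, move +1, go to s2
s2 | _[0]1##0##__   read 0 → write 1, move +1, go to s0
s0 | _1[1]##0##__   read 1 → write _, move +1, go to s2
s2 | _1_[#]#0##__   read # → write 1, move +1, go to s2
s2 | _1_1[#]0##__   read # → write 1, move +1, go to s2
s2 | _1_11[0]##__   read 0 → write 1, move +1, go to s0
s0 | _1_111[#]#__   read # → write #, move -1, go to s0
s0 | _1_11[1]##__   read 1 → write _, move +1, go to s2
s2 | _1_11_[#]#__   read # → write 1, move +1, go to s2
s2 | _1_11_1[#]__   read # → write 1, move +1, go to s2
s2 | _1_11_11[_]_   read _ → write 1, move -1, go to s1
s1 | _1_11_1[1]1_   read 1 → write #, move -1, go to s2
s2 | _1_11_[1]#1_   read 1 → write 0, move +1, go to s1
s1 | _1_11_0[#]1_   read # → write _, move -1, go to s0
s0 | _1_11_[0]_1_   read 0 → write 0, move -1, go to s0
s0 | _1_11[_]0_1_   read _ → write _, move +1, go to s2
s2 | _1_11_[0]_1_   read 0 → write 1, move +1, go to s0
s0 | _1_11_1[_]1_   read _ → write _, move +1, go to s2
s2 | _1_11_1_[1]_   read 1 → write 0, move +1, go to s1
s1 | _1_11_1_0[_]
The non-blank tape span at halt is 1_11_1_0.

1_11_1_0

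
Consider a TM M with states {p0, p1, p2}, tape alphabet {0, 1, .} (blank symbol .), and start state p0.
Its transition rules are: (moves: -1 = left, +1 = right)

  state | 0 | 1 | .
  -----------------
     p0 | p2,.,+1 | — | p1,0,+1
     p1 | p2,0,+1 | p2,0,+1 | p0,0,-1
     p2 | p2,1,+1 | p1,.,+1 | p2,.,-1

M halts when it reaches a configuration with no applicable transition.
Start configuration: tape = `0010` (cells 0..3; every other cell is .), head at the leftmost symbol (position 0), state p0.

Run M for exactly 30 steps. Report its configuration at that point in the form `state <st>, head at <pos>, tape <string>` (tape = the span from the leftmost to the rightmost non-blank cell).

state p0, head at 6, tape 1.000.0

state=p0 head=0 tape=[0]010....   (p0,0)→(p2,.,+1)
state=p2 head=1 tape=.[0]10....   (p2,0)→(p2,1,+1)
state=p2 head=2 tape=.1[1]0....   (p2,1)→(p1,.,+1)
state=p1 head=3 tape=.1.[0]....   (p1,0)→(p2,0,+1)
state=p2 head=4 tape=.1.0[.]...   (p2,.)→(p2,.,-1)
state=p2 head=3 tape=.1.[0]....   (p2,0)→(p2,1,+1)
state=p2 head=4 tape=.1.1[.]...   (p2,.)→(p2,.,-1)
state=p2 head=3 tape=.1.[1]....   (p2,1)→(p1,.,+1)
state=p1 head=4 tape=.1..[.]...   (p1,.)→(p0,0,-1)
state=p0 head=3 tape=.1.[.]0...   (p0,.)→(p1,0,+1)
state=p1 head=4 tape=.1.0[0]...   (p1,0)→(p2,0,+1)
state=p2 head=5 tape=.1.00[.]..   (p2,.)→(p2,.,-1)
state=p2 head=4 tape=.1.0[0]...   (p2,0)→(p2,1,+1)
state=p2 head=5 tape=.1.01[.]..   (p2,.)→(p2,.,-1)
state=p2 head=4 tape=.1.0[1]...   (p2,1)→(p1,.,+1)
state=p1 head=5 tape=.1.0.[.]..   (p1,.)→(p0,0,-1)
state=p0 head=4 tape=.1.0[.]0..   (p0,.)→(p1,0,+1)
state=p1 head=5 tape=.1.00[0]..   (p1,0)→(p2,0,+1)
state=p2 head=6 tape=.1.000[.].   (p2,.)→(p2,.,-1)
state=p2 head=5 tape=.1.00[0]..   (p2,0)→(p2,1,+1)
state=p2 head=6 tape=.1.001[.].   (p2,.)→(p2,.,-1)
state=p2 head=5 tape=.1.00[1]..   (p2,1)→(p1,.,+1)
state=p1 head=6 tape=.1.00.[.].   (p1,.)→(p0,0,-1)
state=p0 head=5 tape=.1.00[.]0.   (p0,.)→(p1,0,+1)
state=p1 head=6 tape=.1.000[0].   (p1,0)→(p2,0,+1)
state=p2 head=7 tape=.1.0000[.]   (p2,.)→(p2,.,-1)
state=p2 head=6 tape=.1.000[0].   (p2,0)→(p2,1,+1)
state=p2 head=7 tape=.1.0001[.]   (p2,.)→(p2,.,-1)
state=p2 head=6 tape=.1.000[1].   (p2,1)→(p1,.,+1)
state=p1 head=7 tape=.1.000.[.]   (p1,.)→(p0,0,-1)
state=p0 head=6 tape=.1.000[.]0
After 30 steps: state p0, head at 6, tape 1.000.0.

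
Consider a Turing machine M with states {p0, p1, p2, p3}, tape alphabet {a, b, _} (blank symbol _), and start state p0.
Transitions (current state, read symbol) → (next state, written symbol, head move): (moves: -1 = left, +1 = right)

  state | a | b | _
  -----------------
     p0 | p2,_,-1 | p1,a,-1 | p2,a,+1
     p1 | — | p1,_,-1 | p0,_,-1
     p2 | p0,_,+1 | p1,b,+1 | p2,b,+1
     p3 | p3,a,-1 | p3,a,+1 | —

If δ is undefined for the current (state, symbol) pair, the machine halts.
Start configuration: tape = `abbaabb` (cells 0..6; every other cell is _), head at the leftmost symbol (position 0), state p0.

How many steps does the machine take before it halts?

state=p0 head=0 tape=___[a]bbaabb   (p0,a)→(p2,_,-1)
state=p2 head=-1 tape=__[_]_bbaabb   (p2,_)→(p2,b,+1)
state=p2 head=0 tape=__b[_]bbaabb   (p2,_)→(p2,b,+1)
state=p2 head=1 tape=__bb[b]baabb   (p2,b)→(p1,b,+1)
state=p1 head=2 tape=__bbb[b]aabb   (p1,b)→(p1,_,-1)
state=p1 head=1 tape=__bb[b]_aabb   (p1,b)→(p1,_,-1)
state=p1 head=0 tape=__b[b]__aabb   (p1,b)→(p1,_,-1)
state=p1 head=-1 tape=__[b]___aabb   (p1,b)→(p1,_,-1)
state=p1 head=-2 tape=_[_]____aabb   (p1,_)→(p0,_,-1)
state=p0 head=-3 tape=[_]_____aabb   (p0,_)→(p2,a,+1)
state=p2 head=-2 tape=a[_]____aabb   (p2,_)→(p2,b,+1)
state=p2 head=-1 tape=ab[_]___aabb   (p2,_)→(p2,b,+1)
state=p2 head=0 tape=abb[_]__aabb   (p2,_)→(p2,b,+1)
state=p2 head=1 tape=abbb[_]_aabb   (p2,_)→(p2,b,+1)
state=p2 head=2 tape=abbbb[_]aabb   (p2,_)→(p2,b,+1)
state=p2 head=3 tape=abbbbb[a]abb   (p2,a)→(p0,_,+1)
state=p0 head=4 tape=abbbbb_[a]bb   (p0,a)→(p2,_,-1)
state=p2 head=3 tape=abbbbb[_]_bb   (p2,_)→(p2,b,+1)
state=p2 head=4 tape=abbbbbb[_]bb   (p2,_)→(p2,b,+1)
state=p2 head=5 tape=abbbbbbb[b]b   (p2,b)→(p1,b,+1)
state=p1 head=6 tape=abbbbbbbb[b]   (p1,b)→(p1,_,-1)
state=p1 head=5 tape=abbbbbbb[b]_   (p1,b)→(p1,_,-1)
state=p1 head=4 tape=abbbbbb[b]__   (p1,b)→(p1,_,-1)
state=p1 head=3 tape=abbbbb[b]___   (p1,b)→(p1,_,-1)
state=p1 head=2 tape=abbbb[b]____   (p1,b)→(p1,_,-1)
state=p1 head=1 tape=abbb[b]_____   (p1,b)→(p1,_,-1)
state=p1 head=0 tape=abb[b]______   (p1,b)→(p1,_,-1)
state=p1 head=-1 tape=ab[b]_______   (p1,b)→(p1,_,-1)
state=p1 head=-2 tape=a[b]________   (p1,b)→(p1,_,-1)
state=p1 head=-3 tape=[a]_________
M halts after 29 transitions.

29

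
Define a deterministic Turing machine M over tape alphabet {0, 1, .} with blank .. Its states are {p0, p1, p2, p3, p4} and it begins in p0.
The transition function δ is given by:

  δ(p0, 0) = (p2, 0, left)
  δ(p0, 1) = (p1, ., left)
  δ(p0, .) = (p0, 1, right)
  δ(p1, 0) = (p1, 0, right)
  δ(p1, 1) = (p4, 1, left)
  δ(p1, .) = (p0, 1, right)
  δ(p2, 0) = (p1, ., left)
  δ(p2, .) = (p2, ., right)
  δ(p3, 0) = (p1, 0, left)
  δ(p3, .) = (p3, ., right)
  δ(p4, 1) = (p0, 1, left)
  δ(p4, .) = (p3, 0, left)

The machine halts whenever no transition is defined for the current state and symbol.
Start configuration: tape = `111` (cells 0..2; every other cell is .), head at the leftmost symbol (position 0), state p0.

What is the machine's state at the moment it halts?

state=p0 head=0 tape=....[1]11   (p0,1)→(p1,.,left)
state=p1 head=-1 tape=...[.].11   (p1,.)→(p0,1,right)
state=p0 head=0 tape=...1[.]11   (p0,.)→(p0,1,right)
state=p0 head=1 tape=...11[1]1   (p0,1)→(p1,.,left)
state=p1 head=0 tape=...1[1].1   (p1,1)→(p4,1,left)
state=p4 head=-1 tape=...[1]1.1   (p4,1)→(p0,1,left)
state=p0 head=-2 tape=..[.]11.1   (p0,.)→(p0,1,right)
state=p0 head=-1 tape=..1[1]1.1   (p0,1)→(p1,.,left)
state=p1 head=-2 tape=..[1].1.1   (p1,1)→(p4,1,left)
state=p4 head=-3 tape=.[.]1.1.1   (p4,.)→(p3,0,left)
state=p3 head=-4 tape=[.]01.1.1   (p3,.)→(p3,.,right)
state=p3 head=-3 tape=.[0]1.1.1   (p3,0)→(p1,0,left)
state=p1 head=-4 tape=[.]01.1.1   (p1,.)→(p0,1,right)
state=p0 head=-3 tape=1[0]1.1.1   (p0,0)→(p2,0,left)
state=p2 head=-4 tape=[1]01.1.1
No transition is defined for (p2, 1); M halts in state p2.

p2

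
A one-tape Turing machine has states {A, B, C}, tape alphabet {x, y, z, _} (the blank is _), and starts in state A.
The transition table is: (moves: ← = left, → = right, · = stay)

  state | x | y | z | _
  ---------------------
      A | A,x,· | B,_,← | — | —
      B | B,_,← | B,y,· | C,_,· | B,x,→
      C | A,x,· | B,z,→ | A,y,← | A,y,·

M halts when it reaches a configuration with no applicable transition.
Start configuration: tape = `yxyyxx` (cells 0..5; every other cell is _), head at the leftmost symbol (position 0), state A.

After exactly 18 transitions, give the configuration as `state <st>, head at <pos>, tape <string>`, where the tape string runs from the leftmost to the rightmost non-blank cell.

state B, head at 2, tape xxxxyyxx

A | __[y]xyyxx   read y → write _, move ←, go to B
B | _[_]_xyyxx   read _ → write x, move →, go to B
B | _x[_]xyyxx   read _ → write x, move →, go to B
B | _xx[x]yyxx   read x → write _, move ←, go to B
B | _x[x]_yyxx   read x → write _, move ←, go to B
B | _[x]__yyxx   read x → write _, move ←, go to B
B | [_]___yyxx   read _ → write x, move →, go to B
B | x[_]__yyxx   read _ → write x, move →, go to B
B | xx[_]_yyxx   read _ → write x, move →, go to B
B | xxx[_]yyxx   read _ → write x, move →, go to B
B | xxxx[y]yxx   read y → write y, move ·, go to B
B | xxxx[y]yxx   read y → write y, move ·, go to B
B | xxxx[y]yxx   read y → write y, move ·, go to B
B | xxxx[y]yxx   read y → write y, move ·, go to B
B | xxxx[y]yxx   read y → write y, move ·, go to B
B | xxxx[y]yxx   read y → write y, move ·, go to B
B | xxxx[y]yxx   read y → write y, move ·, go to B
B | xxxx[y]yxx   read y → write y, move ·, go to B
B | xxxx[y]yxx
After 18 steps: state B, head at 2, tape xxxxyyxx.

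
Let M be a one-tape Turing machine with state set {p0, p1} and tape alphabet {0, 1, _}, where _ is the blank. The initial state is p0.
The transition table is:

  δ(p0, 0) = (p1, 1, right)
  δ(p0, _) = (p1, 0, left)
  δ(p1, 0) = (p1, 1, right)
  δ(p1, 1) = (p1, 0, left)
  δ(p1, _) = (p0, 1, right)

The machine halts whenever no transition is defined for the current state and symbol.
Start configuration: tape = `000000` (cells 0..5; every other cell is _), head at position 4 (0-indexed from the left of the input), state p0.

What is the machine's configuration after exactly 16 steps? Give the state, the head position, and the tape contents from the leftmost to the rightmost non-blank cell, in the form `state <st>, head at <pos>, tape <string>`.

p0 | 0000[0]0____   read 0 → write 1, move right, go to p1
p1 | 00001[0]____   read 0 → write 1, move right, go to p1
p1 | 000011[_]___   read _ → write 1, move right, go to p0
p0 | 0000111[_]__   read _ → write 0, move left, go to p1
p1 | 000011[1]0__   read 1 → write 0, move left, go to p1
p1 | 00001[1]00__   read 1 → write 0, move left, go to p1
p1 | 0000[1]000__   read 1 → write 0, move left, go to p1
p1 | 000[0]0000__   read 0 → write 1, move right, go to p1
p1 | 0001[0]000__   read 0 → write 1, move right, go to p1
p1 | 00011[0]00__   read 0 → write 1, move right, go to p1
p1 | 000111[0]0__   read 0 → write 1, move right, go to p1
p1 | 0001111[0]__   read 0 → write 1, move right, go to p1
p1 | 00011111[_]_   read _ → write 1, move right, go to p0
p0 | 000111111[_]   read _ → write 0, move left, go to p1
p1 | 00011111[1]0   read 1 → write 0, move left, go to p1
p1 | 0001111[1]00   read 1 → write 0, move left, go to p1
p1 | 000111[1]000
After 16 steps: state p1, head at 6, tape 0001111000.

state p1, head at 6, tape 0001111000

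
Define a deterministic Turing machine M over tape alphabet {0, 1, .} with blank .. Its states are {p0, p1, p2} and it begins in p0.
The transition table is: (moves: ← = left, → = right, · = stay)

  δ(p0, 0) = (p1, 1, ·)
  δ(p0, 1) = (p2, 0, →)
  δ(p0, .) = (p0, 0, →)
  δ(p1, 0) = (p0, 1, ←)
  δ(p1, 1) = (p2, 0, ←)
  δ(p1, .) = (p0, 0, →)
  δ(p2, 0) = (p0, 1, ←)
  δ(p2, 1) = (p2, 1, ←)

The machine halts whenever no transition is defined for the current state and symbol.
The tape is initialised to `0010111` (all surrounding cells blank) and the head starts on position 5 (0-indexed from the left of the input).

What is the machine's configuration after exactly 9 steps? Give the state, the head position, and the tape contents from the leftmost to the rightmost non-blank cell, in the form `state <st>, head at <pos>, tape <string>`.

p0 | 00101[1]1   read 1 → write 0, move →, go to p2
p2 | 001010[1]   read 1 → write 1, move ←, go to p2
p2 | 00101[0]1   read 0 → write 1, move ←, go to p0
p0 | 0010[1]11   read 1 → write 0, move →, go to p2
p2 | 00100[1]1   read 1 → write 1, move ←, go to p2
p2 | 0010[0]11   read 0 → write 1, move ←, go to p0
p0 | 001[0]111   read 0 → write 1, move ·, go to p1
p1 | 001[1]111   read 1 → write 0, move ←, go to p2
p2 | 00[1]0111   read 1 → write 1, move ←, go to p2
p2 | 0[0]10111
After 9 steps: state p2, head at 1, tape 0010111.

state p2, head at 1, tape 0010111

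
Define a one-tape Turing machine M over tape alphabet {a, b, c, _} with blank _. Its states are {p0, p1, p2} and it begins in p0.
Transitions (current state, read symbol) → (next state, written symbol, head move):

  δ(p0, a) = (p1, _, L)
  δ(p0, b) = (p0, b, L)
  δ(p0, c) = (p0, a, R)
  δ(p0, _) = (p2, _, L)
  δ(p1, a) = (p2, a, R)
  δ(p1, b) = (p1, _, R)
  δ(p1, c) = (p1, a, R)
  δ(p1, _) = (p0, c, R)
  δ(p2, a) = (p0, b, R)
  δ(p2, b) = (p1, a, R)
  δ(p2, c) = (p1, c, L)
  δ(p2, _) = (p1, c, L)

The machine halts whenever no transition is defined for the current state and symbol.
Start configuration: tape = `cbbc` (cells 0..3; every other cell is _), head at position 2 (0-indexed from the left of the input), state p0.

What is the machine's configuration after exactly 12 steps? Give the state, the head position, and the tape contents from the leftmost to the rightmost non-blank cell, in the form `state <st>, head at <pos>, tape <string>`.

state p0, head at 0, tape cb_bbc

state=p0 head=2 tape=__cb[b]c   (p0,b)→(p0,b,L)
state=p0 head=1 tape=__c[b]bc   (p0,b)→(p0,b,L)
state=p0 head=0 tape=__[c]bbc   (p0,c)→(p0,a,R)
state=p0 head=1 tape=__a[b]bc   (p0,b)→(p0,b,L)
state=p0 head=0 tape=__[a]bbc   (p0,a)→(p1,_,L)
state=p1 head=-1 tape=_[_]_bbc   (p1,_)→(p0,c,R)
state=p0 head=0 tape=_c[_]bbc   (p0,_)→(p2,_,L)
state=p2 head=-1 tape=_[c]_bbc   (p2,c)→(p1,c,L)
state=p1 head=-2 tape=[_]c_bbc   (p1,_)→(p0,c,R)
state=p0 head=-1 tape=c[c]_bbc   (p0,c)→(p0,a,R)
state=p0 head=0 tape=ca[_]bbc   (p0,_)→(p2,_,L)
state=p2 head=-1 tape=c[a]_bbc   (p2,a)→(p0,b,R)
state=p0 head=0 tape=cb[_]bbc
After 12 steps: state p0, head at 0, tape cb_bbc.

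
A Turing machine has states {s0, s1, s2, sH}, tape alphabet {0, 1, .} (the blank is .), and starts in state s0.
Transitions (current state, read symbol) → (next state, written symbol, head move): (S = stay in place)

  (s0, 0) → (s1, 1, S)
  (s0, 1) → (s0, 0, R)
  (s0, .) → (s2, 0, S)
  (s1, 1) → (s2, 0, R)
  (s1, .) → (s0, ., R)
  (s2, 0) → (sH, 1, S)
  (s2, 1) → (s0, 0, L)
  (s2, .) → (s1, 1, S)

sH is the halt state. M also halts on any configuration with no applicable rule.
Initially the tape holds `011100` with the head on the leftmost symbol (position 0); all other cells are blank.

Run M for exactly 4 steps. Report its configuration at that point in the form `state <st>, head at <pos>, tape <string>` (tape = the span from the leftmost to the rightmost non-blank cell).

state s1, head at 0, tape 101100

state=s0 head=0 tape=[0]11100   (s0,0)→(s1,1,S)
state=s1 head=0 tape=[1]11100   (s1,1)→(s2,0,R)
state=s2 head=1 tape=0[1]1100   (s2,1)→(s0,0,L)
state=s0 head=0 tape=[0]01100   (s0,0)→(s1,1,S)
state=s1 head=0 tape=[1]01100
After 4 steps: state s1, head at 0, tape 101100.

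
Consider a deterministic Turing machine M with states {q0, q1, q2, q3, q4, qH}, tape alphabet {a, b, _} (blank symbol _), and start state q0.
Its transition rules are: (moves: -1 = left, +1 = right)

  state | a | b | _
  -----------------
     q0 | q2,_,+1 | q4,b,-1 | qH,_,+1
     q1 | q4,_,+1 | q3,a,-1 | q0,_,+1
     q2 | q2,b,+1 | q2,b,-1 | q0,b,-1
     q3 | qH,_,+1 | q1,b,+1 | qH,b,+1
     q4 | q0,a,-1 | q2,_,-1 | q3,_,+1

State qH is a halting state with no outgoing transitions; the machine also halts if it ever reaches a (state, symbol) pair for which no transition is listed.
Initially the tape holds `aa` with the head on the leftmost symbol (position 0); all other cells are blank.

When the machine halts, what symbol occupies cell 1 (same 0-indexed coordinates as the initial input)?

b

q0 | [a]a____   read a → write _, move +1, go to q2
q2 | _[a]____   read a → write b, move +1, go to q2
q2 | _b[_]___   read _ → write b, move -1, go to q0
q0 | _[b]b___   read b → write b, move -1, go to q4
q4 | [_]bb___   read _ → write _, move +1, go to q3
q3 | _[b]b___   read b → write b, move +1, go to q1
q1 | _b[b]___   read b → write a, move -1, go to q3
q3 | _[b]a___   read b → write b, move +1, go to q1
q1 | _b[a]___   read a → write _, move +1, go to q4
q4 | _b_[_]__   read _ → write _, move +1, go to q3
q3 | _b__[_]_   read _ → write b, move +1, go to qH
qH | _b__b[_]
Cell 1 holds b when M halts.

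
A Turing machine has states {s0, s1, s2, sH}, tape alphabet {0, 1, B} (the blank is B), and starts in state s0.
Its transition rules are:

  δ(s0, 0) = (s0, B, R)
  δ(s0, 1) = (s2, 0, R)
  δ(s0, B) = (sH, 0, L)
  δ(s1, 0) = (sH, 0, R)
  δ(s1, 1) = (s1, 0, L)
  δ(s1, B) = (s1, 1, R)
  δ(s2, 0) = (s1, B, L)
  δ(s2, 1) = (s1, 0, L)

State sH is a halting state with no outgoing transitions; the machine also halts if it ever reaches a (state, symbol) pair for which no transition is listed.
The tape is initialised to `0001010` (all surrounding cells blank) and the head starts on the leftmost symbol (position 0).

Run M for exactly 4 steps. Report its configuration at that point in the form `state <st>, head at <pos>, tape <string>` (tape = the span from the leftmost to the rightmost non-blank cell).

state s2, head at 4, tape 0010

state=s0 head=0 tape=[0]001010   (s0,0)→(s0,B,R)
state=s0 head=1 tape=B[0]01010   (s0,0)→(s0,B,R)
state=s0 head=2 tape=BB[0]1010   (s0,0)→(s0,B,R)
state=s0 head=3 tape=BBB[1]010   (s0,1)→(s2,0,R)
state=s2 head=4 tape=BBB0[0]10
After 4 steps: state s2, head at 4, tape 0010.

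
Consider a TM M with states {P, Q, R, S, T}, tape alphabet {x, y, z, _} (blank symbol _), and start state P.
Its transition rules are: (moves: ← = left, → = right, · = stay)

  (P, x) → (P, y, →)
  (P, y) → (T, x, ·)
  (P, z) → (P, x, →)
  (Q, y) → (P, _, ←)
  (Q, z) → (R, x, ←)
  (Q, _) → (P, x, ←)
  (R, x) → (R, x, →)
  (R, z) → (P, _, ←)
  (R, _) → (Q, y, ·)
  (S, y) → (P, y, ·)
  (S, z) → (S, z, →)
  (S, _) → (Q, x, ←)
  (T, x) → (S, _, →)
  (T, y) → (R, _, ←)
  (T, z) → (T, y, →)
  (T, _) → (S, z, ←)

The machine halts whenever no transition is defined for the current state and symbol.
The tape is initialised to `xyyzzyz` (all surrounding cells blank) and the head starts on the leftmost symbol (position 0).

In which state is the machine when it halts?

P

state=P head=0 tape=[x]yyzzyz_   (P,x)→(P,y,→)
state=P head=1 tape=y[y]yzzyz_   (P,y)→(T,x,·)
state=T head=1 tape=y[x]yzzyz_   (T,x)→(S,_,→)
state=S head=2 tape=y_[y]zzyz_   (S,y)→(P,y,·)
state=P head=2 tape=y_[y]zzyz_   (P,y)→(T,x,·)
state=T head=2 tape=y_[x]zzyz_   (T,x)→(S,_,→)
state=S head=3 tape=y__[z]zyz_   (S,z)→(S,z,→)
state=S head=4 tape=y__z[z]yz_   (S,z)→(S,z,→)
state=S head=5 tape=y__zz[y]z_   (S,y)→(P,y,·)
state=P head=5 tape=y__zz[y]z_   (P,y)→(T,x,·)
state=T head=5 tape=y__zz[x]z_   (T,x)→(S,_,→)
state=S head=6 tape=y__zz_[z]_   (S,z)→(S,z,→)
state=S head=7 tape=y__zz_z[_]   (S,_)→(Q,x,←)
state=Q head=6 tape=y__zz_[z]x   (Q,z)→(R,x,←)
state=R head=5 tape=y__zz[_]xx   (R,_)→(Q,y,·)
state=Q head=5 tape=y__zz[y]xx   (Q,y)→(P,_,←)
state=P head=4 tape=y__z[z]_xx   (P,z)→(P,x,→)
state=P head=5 tape=y__zx[_]xx
No transition is defined for (P, _); M halts in state P.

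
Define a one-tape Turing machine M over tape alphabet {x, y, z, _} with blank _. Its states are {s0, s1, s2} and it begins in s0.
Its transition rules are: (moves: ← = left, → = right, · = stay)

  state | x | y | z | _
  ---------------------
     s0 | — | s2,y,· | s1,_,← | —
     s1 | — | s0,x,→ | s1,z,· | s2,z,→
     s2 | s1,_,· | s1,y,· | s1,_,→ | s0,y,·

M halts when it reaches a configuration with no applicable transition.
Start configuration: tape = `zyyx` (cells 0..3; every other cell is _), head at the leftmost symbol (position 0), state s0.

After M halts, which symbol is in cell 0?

x

s0 | _[z]yyx   read z → write _, move ←, go to s1
s1 | [_]_yyx   read _ → write z, move →, go to s2
s2 | z[_]yyx   read _ → write y, move ·, go to s0
s0 | z[y]yyx   read y → write y, move ·, go to s2
s2 | z[y]yyx   read y → write y, move ·, go to s1
s1 | z[y]yyx   read y → write x, move →, go to s0
s0 | zx[y]yx   read y → write y, move ·, go to s2
s2 | zx[y]yx   read y → write y, move ·, go to s1
s1 | zx[y]yx   read y → write x, move →, go to s0
s0 | zxx[y]x   read y → write y, move ·, go to s2
s2 | zxx[y]x   read y → write y, move ·, go to s1
s1 | zxx[y]x   read y → write x, move →, go to s0
s0 | zxxx[x]
Cell 0 holds x when M halts.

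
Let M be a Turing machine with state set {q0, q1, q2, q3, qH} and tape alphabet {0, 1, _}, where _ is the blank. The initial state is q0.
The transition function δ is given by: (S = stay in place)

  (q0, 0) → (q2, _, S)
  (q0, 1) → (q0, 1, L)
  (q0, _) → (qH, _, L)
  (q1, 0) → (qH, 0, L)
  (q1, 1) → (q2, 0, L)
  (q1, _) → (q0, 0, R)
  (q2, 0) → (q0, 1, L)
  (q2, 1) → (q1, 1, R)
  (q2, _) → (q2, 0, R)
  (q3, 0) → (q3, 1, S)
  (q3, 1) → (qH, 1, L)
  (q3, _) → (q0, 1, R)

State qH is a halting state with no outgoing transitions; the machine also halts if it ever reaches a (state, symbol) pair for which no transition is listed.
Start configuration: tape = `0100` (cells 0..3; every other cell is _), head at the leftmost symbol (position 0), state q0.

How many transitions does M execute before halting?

4

q0 | [0]100   read 0 → write _, move S, go to q2
q2 | [_]100   read _ → write 0, move R, go to q2
q2 | 0[1]00   read 1 → write 1, move R, go to q1
q1 | 01[0]0   read 0 → write 0, move L, go to qH
qH | 0[1]00
M halts after 4 transitions.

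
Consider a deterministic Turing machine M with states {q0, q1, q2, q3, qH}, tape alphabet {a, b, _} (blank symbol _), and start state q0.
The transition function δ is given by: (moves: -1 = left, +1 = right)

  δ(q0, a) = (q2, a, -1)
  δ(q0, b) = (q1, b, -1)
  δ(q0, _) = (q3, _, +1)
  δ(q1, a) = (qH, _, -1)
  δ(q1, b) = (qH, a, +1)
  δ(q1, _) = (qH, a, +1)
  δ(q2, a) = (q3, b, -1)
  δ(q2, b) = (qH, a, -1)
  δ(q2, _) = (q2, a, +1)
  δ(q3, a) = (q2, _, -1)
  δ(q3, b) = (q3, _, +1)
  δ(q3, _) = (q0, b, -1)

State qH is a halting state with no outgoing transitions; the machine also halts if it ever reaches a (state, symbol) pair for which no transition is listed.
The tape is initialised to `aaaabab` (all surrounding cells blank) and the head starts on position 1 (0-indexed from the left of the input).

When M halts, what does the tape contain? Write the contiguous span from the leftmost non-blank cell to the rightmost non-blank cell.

aaaab

state=q0 head=1 tape=__a[a]aabab   (q0,a)→(q2,a,-1)
state=q2 head=0 tape=__[a]aaabab   (q2,a)→(q3,b,-1)
state=q3 head=-1 tape=_[_]baaabab   (q3,_)→(q0,b,-1)
state=q0 head=-2 tape=[_]bbaaabab   (q0,_)→(q3,_,+1)
state=q3 head=-1 tape=_[b]baaabab   (q3,b)→(q3,_,+1)
state=q3 head=0 tape=__[b]aaabab   (q3,b)→(q3,_,+1)
state=q3 head=1 tape=___[a]aabab   (q3,a)→(q2,_,-1)
state=q2 head=0 tape=__[_]_aabab   (q2,_)→(q2,a,+1)
state=q2 head=1 tape=__a[_]aabab   (q2,_)→(q2,a,+1)
state=q2 head=2 tape=__aa[a]abab   (q2,a)→(q3,b,-1)
state=q3 head=1 tape=__a[a]babab   (q3,a)→(q2,_,-1)
state=q2 head=0 tape=__[a]_babab   (q2,a)→(q3,b,-1)
state=q3 head=-1 tape=_[_]b_babab   (q3,_)→(q0,b,-1)
state=q0 head=-2 tape=[_]bb_babab   (q0,_)→(q3,_,+1)
state=q3 head=-1 tape=_[b]b_babab   (q3,b)→(q3,_,+1)
state=q3 head=0 tape=__[b]_babab   (q3,b)→(q3,_,+1)
state=q3 head=1 tape=___[_]babab   (q3,_)→(q0,b,-1)
state=q0 head=0 tape=__[_]bbabab   (q0,_)→(q3,_,+1)
state=q3 head=1 tape=___[b]babab   (q3,b)→(q3,_,+1)
state=q3 head=2 tape=____[b]abab   (q3,b)→(q3,_,+1)
state=q3 head=3 tape=_____[a]bab   (q3,a)→(q2,_,-1)
state=q2 head=2 tape=____[_]_bab   (q2,_)→(q2,a,+1)
state=q2 head=3 tape=____a[_]bab   (q2,_)→(q2,a,+1)
state=q2 head=4 tape=____aa[b]ab   (q2,b)→(qH,a,-1)
state=qH head=3 tape=____a[a]aab
The non-blank tape span at halt is aaaab.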